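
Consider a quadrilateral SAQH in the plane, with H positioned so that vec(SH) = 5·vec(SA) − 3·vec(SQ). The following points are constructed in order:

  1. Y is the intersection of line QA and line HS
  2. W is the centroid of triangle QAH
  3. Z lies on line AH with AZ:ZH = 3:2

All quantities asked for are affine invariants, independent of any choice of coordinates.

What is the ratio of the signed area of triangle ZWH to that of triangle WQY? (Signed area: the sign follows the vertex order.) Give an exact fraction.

[ZWH]:[WQY] = -4/25

Work in coordinates with S = (0, 0), A = (1, 0), Q = (0, 1), H = (5, -3).
1. Y is the intersection of line QA and line HS ⇒ Y = (5/2, -3/2)
2. W is the centroid of triangle QAH ⇒ W = (2, -2/3)
3. Z lies on line AH with AZ:ZH = 3:2 ⇒ Z = (17/5, -9/5)
2·[ZWH] = -2/15, 2·[WQY] = 5/6
[ZWH]:[WQY] = -2/15:5/6 = -4/25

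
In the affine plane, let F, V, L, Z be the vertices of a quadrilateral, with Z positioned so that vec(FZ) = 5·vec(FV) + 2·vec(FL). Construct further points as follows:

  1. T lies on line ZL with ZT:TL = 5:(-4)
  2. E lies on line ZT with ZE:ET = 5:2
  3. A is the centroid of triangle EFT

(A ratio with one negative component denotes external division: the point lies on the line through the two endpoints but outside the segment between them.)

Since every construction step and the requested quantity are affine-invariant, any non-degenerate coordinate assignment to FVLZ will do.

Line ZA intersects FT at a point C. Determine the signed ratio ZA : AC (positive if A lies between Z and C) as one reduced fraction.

ZA:AC = 19/2

Set F = (0, 0), V = (1, 0), L = (0, 1), Z = (5, 2); any affine frame gives the same invariant.
1. T lies on line ZL with ZT:TL = 5:(-4) ⇒ T = (-20, -3)
2. E lies on line ZT with ZE:ET = 5:2 ⇒ E = (-90/7, -11/7)
3. A is the centroid of triangle EFT ⇒ A = (-230/21, -32/21)
line ZA meets FT at C = (-240/19, -36/19)
A = Z + t·(C−Z) with t = 19/21, so ZA:AC = 19/21:2/21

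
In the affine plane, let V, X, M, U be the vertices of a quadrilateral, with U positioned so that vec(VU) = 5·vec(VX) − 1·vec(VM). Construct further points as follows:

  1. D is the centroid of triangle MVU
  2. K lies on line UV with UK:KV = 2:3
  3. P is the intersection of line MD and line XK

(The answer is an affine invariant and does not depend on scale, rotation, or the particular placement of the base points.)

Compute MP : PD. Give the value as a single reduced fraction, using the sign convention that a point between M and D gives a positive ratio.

Work in coordinates with V = (0, 0), X = (1, 0), M = (0, 1), U = (5, -1).
1. D is the centroid of triangle MVU ⇒ D = (5/3, 0)
2. K lies on line UV with UK:KV = 2:3 ⇒ K = (3, -3/5)
3. P is the intersection of line MD and line XK ⇒ P = (7/3, -2/5)
P = M + t·(D−M) with t = 7/5, so MP:PD = t:(1−t) = 7/5:-2/5

MP:PD = -7/2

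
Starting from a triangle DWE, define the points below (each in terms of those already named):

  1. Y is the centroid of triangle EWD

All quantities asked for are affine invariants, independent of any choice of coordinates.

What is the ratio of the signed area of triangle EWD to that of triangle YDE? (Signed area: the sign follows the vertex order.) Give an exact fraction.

Set D = (0, 0), W = (1, 0), E = (0, 1); any affine frame gives the same invariant.
1. Y is the centroid of triangle EWD ⇒ Y = (1/3, 1/3)
2·[EWD] = -1, 2·[YDE] = -1/3
[EWD]:[YDE] = -1:-1/3 = 3

[EWD]:[YDE] = 3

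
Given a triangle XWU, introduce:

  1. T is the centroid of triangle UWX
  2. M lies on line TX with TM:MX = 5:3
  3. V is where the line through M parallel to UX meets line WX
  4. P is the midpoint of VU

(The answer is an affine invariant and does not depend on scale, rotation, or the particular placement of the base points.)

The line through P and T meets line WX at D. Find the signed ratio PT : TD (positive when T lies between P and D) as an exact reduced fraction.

PT:TD = 1/2

Assign X = (0, 0), W = (1, 0), U = (0, 1) — the answer is frame-independent, so this choice is without loss of generality.
1. T is the centroid of triangle UWX ⇒ T = (1/3, 1/3)
2. M lies on line TX with TM:MX = 5:3 ⇒ M = (1/8, 1/8)
3. V is where the line through M parallel to UX meets line WX ⇒ V = (1/8, 0)
4. P is the midpoint of VU ⇒ P = (1/16, 1/2)
line PT meets WX at D = (7/8, 0)
T = P + t·(D−P) with t = 1/3, so PT:TD = 1/3:2/3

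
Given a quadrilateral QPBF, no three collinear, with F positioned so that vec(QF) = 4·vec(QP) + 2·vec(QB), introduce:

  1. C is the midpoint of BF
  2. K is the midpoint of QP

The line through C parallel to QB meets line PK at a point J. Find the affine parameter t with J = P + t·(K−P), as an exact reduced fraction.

t = -2

Set Q = (0, 0), P = (1, 0), B = (0, 1), F = (4, 2); any affine frame gives the same invariant.
1. C is the midpoint of BF ⇒ C = (2, 3/2)
2. K is the midpoint of QP ⇒ K = (1/2, 0)
through C parallel to QB: direction (0, 1); meets PK at J = (2, 0)
J = P + t·(K−P) with t = -2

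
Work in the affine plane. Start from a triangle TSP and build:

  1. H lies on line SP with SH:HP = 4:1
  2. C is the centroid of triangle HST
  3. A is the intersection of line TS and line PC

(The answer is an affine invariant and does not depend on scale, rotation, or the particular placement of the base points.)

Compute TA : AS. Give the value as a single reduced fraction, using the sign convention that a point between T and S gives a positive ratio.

Choose coordinates T = (0, 0), S = (1, 0), P = (0, 1).
1. H lies on line SP with SH:HP = 4:1 ⇒ H = (1/5, 4/5)
2. C is the centroid of triangle HST ⇒ C = (2/5, 4/15)
3. A is the intersection of line TS and line PC ⇒ A = (6/11, 0)
A = T + t·(S−T) with t = 6/11, so TA:AS = t:(1−t) = 6/11:5/11

TA:AS = 6/5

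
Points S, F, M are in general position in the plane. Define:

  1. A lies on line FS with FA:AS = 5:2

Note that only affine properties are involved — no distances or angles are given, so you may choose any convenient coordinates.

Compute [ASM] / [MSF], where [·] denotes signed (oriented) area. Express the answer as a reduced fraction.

[ASM]:[MSF] = -2/7

Work in coordinates with S = (0, 0), F = (1, 0), M = (0, 1).
1. A lies on line FS with FA:AS = 5:2 ⇒ A = (2/7, 0)
2·[ASM] = -2/7, 2·[MSF] = 1
[ASM]:[MSF] = -2/7:1 = -2/7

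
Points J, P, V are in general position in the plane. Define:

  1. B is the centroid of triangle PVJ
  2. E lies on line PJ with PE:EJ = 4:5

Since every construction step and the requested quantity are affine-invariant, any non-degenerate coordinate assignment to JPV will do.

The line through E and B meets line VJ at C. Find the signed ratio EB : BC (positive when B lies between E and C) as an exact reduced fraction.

Assign J = (0, 0), P = (1, 0), V = (0, 1) — the answer is frame-independent, so this choice is without loss of generality.
1. B is the centroid of triangle PVJ ⇒ B = (1/3, 1/3)
2. E lies on line PJ with PE:EJ = 4:5 ⇒ E = (5/9, 0)
line EB meets VJ at C = (0, 5/6)
B = E + t·(C−E) with t = 2/5, so EB:BC = 2/5:3/5

EB:BC = 2/3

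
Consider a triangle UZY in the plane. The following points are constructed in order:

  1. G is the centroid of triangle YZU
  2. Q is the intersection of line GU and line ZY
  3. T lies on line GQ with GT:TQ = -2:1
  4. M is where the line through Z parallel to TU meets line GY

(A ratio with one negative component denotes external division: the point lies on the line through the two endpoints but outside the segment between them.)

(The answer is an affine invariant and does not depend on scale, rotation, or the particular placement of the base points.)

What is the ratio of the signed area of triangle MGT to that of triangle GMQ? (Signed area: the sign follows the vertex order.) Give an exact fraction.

[MGT]:[GMQ] = -2

Set U = (0, 0), Z = (1, 0), Y = (0, 1); any affine frame gives the same invariant.
1. G is the centroid of triangle YZU ⇒ G = (1/3, 1/3)
2. Q is the intersection of line GU and line ZY ⇒ Q = (1/2, 1/2)
3. T lies on line GQ with GT:TQ = -2:1 ⇒ T = (2/3, 2/3)
4. M is where the line through Z parallel to TU meets line GY ⇒ M = (2/3, -1/3)
2·[MGT] = -1/3, 2·[GMQ] = 1/6
[MGT]:[GMQ] = -1/3:1/6 = -2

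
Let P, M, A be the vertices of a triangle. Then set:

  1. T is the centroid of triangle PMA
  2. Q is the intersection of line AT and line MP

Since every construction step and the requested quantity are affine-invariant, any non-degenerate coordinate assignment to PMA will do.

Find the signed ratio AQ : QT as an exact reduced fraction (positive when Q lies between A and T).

AQ:QT = -3

Work in coordinates with P = (0, 0), M = (1, 0), A = (0, 1).
1. T is the centroid of triangle PMA ⇒ T = (1/3, 1/3)
2. Q is the intersection of line AT and line MP ⇒ Q = (1/2, 0)
Q = A + t·(T−A) with t = 3/2, so AQ:QT = t:(1−t) = 3/2:-1/2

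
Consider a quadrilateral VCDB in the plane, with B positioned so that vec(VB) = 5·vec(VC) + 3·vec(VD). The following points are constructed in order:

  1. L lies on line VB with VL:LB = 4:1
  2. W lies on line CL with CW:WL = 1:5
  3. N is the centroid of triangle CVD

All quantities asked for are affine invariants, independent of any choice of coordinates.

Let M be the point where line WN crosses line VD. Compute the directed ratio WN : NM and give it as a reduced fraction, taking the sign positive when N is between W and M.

WN:NM = 7/2

Set V = (0, 0), C = (1, 0), D = (0, 1), B = (5, 3); any affine frame gives the same invariant.
1. L lies on line VB with VL:LB = 4:1 ⇒ L = (4, 12/5)
2. W lies on line CL with CW:WL = 1:5 ⇒ W = (3/2, 2/5)
3. N is the centroid of triangle CVD ⇒ N = (1/3, 1/3)
line WN meets VD at M = (0, 11/35)
N = W + t·(M−W) with t = 7/9, so WN:NM = 7/9:2/9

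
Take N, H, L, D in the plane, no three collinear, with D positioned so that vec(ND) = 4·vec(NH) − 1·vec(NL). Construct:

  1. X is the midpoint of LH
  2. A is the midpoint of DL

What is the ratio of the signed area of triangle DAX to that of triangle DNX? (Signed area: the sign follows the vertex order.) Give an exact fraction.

Set N = (0, 0), H = (1, 0), L = (0, 1), D = (4, -1); any affine frame gives the same invariant.
1. X is the midpoint of LH ⇒ X = (1/2, 1/2)
2. A is the midpoint of DL ⇒ A = (2, 0)
2·[DAX] = 1/2, 2·[DNX] = -5/2
[DAX]:[DNX] = 1/2:-5/2 = -1/5

[DAX]:[DNX] = -1/5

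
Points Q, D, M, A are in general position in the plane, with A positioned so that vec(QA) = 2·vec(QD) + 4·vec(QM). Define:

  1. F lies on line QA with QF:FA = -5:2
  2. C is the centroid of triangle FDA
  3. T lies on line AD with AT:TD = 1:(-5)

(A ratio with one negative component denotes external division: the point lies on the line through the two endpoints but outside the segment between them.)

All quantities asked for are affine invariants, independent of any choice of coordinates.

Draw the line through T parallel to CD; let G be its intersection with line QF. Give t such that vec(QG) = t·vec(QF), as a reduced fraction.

Work in coordinates with Q = (0, 0), D = (1, 0), M = (0, 1), A = (2, 4).
1. F lies on line QA with QF:FA = -5:2 ⇒ F = (10/3, 20/3)
2. C is the centroid of triangle FDA ⇒ C = (19/9, 32/9)
3. T lies on line AD with AT:TD = 1:(-5) ⇒ T = (9/4, 5)
through T parallel to CD: direction (-10/9, -32/9); meets QF at G = (11/6, 11/3)
G = Q + t·(F−Q) with t = 11/20

t = 11/20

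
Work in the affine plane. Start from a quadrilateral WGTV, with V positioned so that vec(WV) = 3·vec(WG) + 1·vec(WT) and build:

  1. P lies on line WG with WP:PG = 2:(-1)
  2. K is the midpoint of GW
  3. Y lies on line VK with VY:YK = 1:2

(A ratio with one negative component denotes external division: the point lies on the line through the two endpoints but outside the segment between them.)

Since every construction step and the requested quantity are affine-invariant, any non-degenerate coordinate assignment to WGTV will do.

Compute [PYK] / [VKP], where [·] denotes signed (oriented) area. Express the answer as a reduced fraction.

[PYK]:[VKP] = 2/3

Assign W = (0, 0), G = (1, 0), T = (0, 1), V = (3, 1) — the answer is frame-independent, so this choice is without loss of generality.
1. P lies on line WG with WP:PG = 2:(-1) ⇒ P = (2, 0)
2. K is the midpoint of GW ⇒ K = (1/2, 0)
3. Y lies on line VK with VY:YK = 1:2 ⇒ Y = (13/6, 2/3)
2·[PYK] = 1, 2·[VKP] = 3/2
[PYK]:[VKP] = 1:3/2 = 2/3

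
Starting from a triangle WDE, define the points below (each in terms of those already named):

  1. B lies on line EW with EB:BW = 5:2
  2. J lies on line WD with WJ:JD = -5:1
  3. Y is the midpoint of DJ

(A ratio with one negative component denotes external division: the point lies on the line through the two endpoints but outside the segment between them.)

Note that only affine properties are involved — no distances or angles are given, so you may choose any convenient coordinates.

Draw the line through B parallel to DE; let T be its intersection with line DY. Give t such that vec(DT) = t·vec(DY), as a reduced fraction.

t = -40/7

Choose coordinates W = (0, 0), D = (1, 0), E = (0, 1).
1. B lies on line EW with EB:BW = 5:2 ⇒ B = (0, 2/7)
2. J lies on line WD with WJ:JD = -5:1 ⇒ J = (5/4, 0)
3. Y is the midpoint of DJ ⇒ Y = (9/8, 0)
through B parallel to DE: direction (-1, 1); meets DY at T = (2/7, 0)
T = D + t·(Y−D) with t = -40/7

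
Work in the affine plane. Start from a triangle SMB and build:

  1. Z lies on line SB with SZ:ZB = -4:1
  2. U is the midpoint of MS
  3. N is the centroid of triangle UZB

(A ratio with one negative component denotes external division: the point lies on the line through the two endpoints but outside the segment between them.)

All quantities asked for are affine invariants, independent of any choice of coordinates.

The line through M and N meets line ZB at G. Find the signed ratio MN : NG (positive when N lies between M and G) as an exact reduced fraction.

MN:NG = 5

Set S = (0, 0), M = (1, 0), B = (0, 1); any affine frame gives the same invariant.
1. Z lies on line SB with SZ:ZB = -4:1 ⇒ Z = (0, 4/3)
2. U is the midpoint of MS ⇒ U = (1/2, 0)
3. N is the centroid of triangle UZB ⇒ N = (1/6, 7/9)
line MN meets ZB at G = (0, 14/15)
N = M + t·(G−M) with t = 5/6, so MN:NG = 5/6:1/6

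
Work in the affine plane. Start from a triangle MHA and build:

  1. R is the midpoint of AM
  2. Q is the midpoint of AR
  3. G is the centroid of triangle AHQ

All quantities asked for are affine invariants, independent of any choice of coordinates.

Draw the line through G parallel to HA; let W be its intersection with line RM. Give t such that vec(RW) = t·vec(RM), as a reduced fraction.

Choose coordinates M = (0, 0), H = (1, 0), A = (0, 1).
1. R is the midpoint of AM ⇒ R = (0, 1/2)
2. Q is the midpoint of AR ⇒ Q = (0, 3/4)
3. G is the centroid of triangle AHQ ⇒ G = (1/3, 7/12)
through G parallel to HA: direction (-1, 1); meets RM at W = (0, 11/12)
W = R + t·(M−R) with t = -5/6

t = -5/6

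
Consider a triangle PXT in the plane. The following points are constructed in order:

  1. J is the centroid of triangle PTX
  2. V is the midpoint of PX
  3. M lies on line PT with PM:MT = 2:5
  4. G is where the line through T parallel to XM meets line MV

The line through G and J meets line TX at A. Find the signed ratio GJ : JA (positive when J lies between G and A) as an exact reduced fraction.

GJ:JA = 61/14

Choose coordinates P = (0, 0), X = (1, 0), T = (0, 1).
1. J is the centroid of triangle PTX ⇒ J = (1/3, 1/3)
2. V is the midpoint of PX ⇒ V = (1/2, 0)
3. M lies on line PT with PM:MT = 2:5 ⇒ M = (0, 2/7)
4. G is where the line through T parallel to XM meets line MV ⇒ G = (-5/2, 12/7)
line GJ meets TX at A = (60/61, 1/61)
J = G + t·(A−G) with t = 61/75, so GJ:JA = 61/75:14/75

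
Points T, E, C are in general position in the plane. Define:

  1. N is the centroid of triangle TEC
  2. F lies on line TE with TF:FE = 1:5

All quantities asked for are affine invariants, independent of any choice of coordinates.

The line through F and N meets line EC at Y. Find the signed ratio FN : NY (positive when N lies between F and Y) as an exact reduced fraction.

FN:NY = 3/2

Assign T = (0, 0), E = (1, 0), C = (0, 1) — the answer is frame-independent, so this choice is without loss of generality.
1. N is the centroid of triangle TEC ⇒ N = (1/3, 1/3)
2. F lies on line TE with TF:FE = 1:5 ⇒ F = (1/6, 0)
line FN meets EC at Y = (4/9, 5/9)
N = F + t·(Y−F) with t = 3/5, so FN:NY = 3/5:2/5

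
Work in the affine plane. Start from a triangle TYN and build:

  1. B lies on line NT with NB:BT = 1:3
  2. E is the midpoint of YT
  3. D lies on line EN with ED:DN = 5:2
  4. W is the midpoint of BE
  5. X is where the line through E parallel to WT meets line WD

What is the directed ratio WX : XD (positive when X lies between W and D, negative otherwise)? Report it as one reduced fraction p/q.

WX:XD = -3/5

Work in coordinates with T = (0, 0), Y = (1, 0), N = (0, 1).
1. B lies on line NT with NB:BT = 1:3 ⇒ B = (0, 3/4)
2. E is the midpoint of YT ⇒ E = (1/2, 0)
3. D lies on line EN with ED:DN = 5:2 ⇒ D = (1/7, 5/7)
4. W is the midpoint of BE ⇒ W = (1/4, 3/8)
5. X is where the line through E parallel to WT meets line WD ⇒ X = (23/56, -15/112)
X = W + t·(D−W) with t = -3/2, so WX:XD = t:(1−t) = -3/2:5/2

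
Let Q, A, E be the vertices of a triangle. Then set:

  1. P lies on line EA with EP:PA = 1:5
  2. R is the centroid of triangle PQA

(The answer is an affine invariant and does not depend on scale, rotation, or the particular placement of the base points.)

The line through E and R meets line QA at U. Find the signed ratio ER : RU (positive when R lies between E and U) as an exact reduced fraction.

Assign Q = (0, 0), A = (1, 0), E = (0, 1) — the answer is frame-independent, so this choice is without loss of generality.
1. P lies on line EA with EP:PA = 1:5 ⇒ P = (1/6, 5/6)
2. R is the centroid of triangle PQA ⇒ R = (7/18, 5/18)
line ER meets QA at U = (7/13, 0)
R = E + t·(U−E) with t = 13/18, so ER:RU = 13/18:5/18

ER:RU = 13/5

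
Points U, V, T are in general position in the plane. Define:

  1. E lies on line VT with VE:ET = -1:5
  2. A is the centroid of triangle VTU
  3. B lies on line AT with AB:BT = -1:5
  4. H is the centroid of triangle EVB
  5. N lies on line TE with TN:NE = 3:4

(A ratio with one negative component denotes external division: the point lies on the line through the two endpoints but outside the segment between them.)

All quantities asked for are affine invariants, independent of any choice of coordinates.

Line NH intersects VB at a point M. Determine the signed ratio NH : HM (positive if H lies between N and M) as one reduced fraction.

Choose coordinates U = (0, 0), V = (1, 0), T = (0, 1).
1. E lies on line VT with VE:ET = -1:5 ⇒ E = (5/4, -1/4)
2. A is the centroid of triangle VTU ⇒ A = (1/3, 1/3)
3. B lies on line AT with AB:BT = -1:5 ⇒ B = (5/12, 1/6)
4. H is the centroid of triangle EVB ⇒ H = (8/9, -1/36)
5. N lies on line TE with TN:NE = 3:4 ⇒ N = (15/28, 13/28)
line NH meets VB at M = (461/552, 13/276)
H = N + t·(M−N) with t = 46/39, so NH:HM = 46/39:-7/39

NH:HM = -46/7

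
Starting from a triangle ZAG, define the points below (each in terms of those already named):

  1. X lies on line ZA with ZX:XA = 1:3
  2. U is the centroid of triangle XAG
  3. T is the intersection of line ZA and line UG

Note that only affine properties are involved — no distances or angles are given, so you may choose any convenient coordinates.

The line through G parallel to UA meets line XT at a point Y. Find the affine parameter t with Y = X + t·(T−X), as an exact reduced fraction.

t = 4

Assign Z = (0, 0), A = (1, 0), G = (0, 1) — the answer is frame-independent, so this choice is without loss of generality.
1. X lies on line ZA with ZX:XA = 1:3 ⇒ X = (1/4, 0)
2. U is the centroid of triangle XAG ⇒ U = (5/12, 1/3)
3. T is the intersection of line ZA and line UG ⇒ T = (5/8, 0)
through G parallel to UA: direction (7/12, -1/3); meets XT at Y = (7/4, 0)
Y = X + t·(T−X) with t = 4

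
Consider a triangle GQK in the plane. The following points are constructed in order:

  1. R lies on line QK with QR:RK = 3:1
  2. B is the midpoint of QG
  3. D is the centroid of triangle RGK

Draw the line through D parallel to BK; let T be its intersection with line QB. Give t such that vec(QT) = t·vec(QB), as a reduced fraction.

t = 5/4

Set G = (0, 0), Q = (1, 0), K = (0, 1); any affine frame gives the same invariant.
1. R lies on line QK with QR:RK = 3:1 ⇒ R = (1/4, 3/4)
2. B is the midpoint of QG ⇒ B = (1/2, 0)
3. D is the centroid of triangle RGK ⇒ D = (1/12, 7/12)
through D parallel to BK: direction (-1/2, 1); meets QB at T = (3/8, 0)
T = Q + t·(B−Q) with t = 5/4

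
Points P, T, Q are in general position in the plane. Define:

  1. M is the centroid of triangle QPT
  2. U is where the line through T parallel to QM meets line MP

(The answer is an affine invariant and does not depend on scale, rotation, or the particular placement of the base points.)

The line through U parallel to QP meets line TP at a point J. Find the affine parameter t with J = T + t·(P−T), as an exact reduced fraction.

t = 1/3

Choose coordinates P = (0, 0), T = (1, 0), Q = (0, 1).
1. M is the centroid of triangle QPT ⇒ M = (1/3, 1/3)
2. U is where the line through T parallel to QM meets line MP ⇒ U = (2/3, 2/3)
through U parallel to QP: direction (0, -1); meets TP at J = (2/3, 0)
J = T + t·(P−T) with t = 1/3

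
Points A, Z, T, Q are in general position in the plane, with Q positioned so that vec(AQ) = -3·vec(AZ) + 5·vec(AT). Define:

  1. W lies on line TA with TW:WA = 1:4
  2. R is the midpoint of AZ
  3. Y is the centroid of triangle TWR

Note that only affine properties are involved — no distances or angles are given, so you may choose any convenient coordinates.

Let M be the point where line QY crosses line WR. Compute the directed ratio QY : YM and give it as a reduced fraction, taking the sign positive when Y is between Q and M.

Set A = (0, 0), Z = (1, 0), T = (0, 1), Q = (-3, 5); any affine frame gives the same invariant.
1. W lies on line TA with TW:WA = 1:4 ⇒ W = (0, 4/5)
2. R is the midpoint of AZ ⇒ R = (1/2, 0)
3. Y is the centroid of triangle TWR ⇒ Y = (1/6, 3/5)
line QY meets WR at M = (-3/20, 26/25)
Y = Q + t·(M−Q) with t = 10/9, so QY:YM = 10/9:-1/9

QY:YM = -10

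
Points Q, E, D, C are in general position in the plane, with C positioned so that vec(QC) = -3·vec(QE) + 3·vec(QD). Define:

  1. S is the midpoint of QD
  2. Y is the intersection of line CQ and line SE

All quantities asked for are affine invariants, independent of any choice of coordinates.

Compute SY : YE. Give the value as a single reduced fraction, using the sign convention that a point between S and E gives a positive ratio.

SY:YE = -1/2

Assign Q = (0, 0), E = (1, 0), D = (0, 1), C = (-3, 3) — the answer is frame-independent, so this choice is without loss of generality.
1. S is the midpoint of QD ⇒ S = (0, 1/2)
2. Y is the intersection of line CQ and line SE ⇒ Y = (-1, 1)
Y = S + t·(E−S) with t = -1, so SY:YE = t:(1−t) = -1:2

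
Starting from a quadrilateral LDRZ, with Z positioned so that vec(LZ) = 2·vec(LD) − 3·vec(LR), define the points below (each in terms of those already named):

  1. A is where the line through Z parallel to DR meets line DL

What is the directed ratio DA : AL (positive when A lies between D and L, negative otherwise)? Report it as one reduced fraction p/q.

DA:AL = -2

Work in coordinates with L = (0, 0), D = (1, 0), R = (0, 1), Z = (2, -3).
1. A is where the line through Z parallel to DR meets line DL ⇒ A = (-1, 0)
A = D + t·(L−D) with t = 2, so DA:AL = t:(1−t) = 2:-1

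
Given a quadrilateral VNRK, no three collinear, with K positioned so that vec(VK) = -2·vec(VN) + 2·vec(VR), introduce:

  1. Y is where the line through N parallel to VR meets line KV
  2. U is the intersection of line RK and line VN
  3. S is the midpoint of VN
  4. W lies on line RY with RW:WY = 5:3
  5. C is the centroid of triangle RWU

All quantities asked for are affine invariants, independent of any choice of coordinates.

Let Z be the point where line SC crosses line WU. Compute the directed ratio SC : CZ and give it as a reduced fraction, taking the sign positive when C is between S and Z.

SC:CZ = -2/5

Assign V = (0, 0), N = (1, 0), R = (0, 1), K = (-2, 2) — the answer is frame-independent, so this choice is without loss of generality.
1. Y is where the line through N parallel to VR meets line KV ⇒ Y = (1, -1)
2. U is the intersection of line RK and line VN ⇒ U = (2, 0)
3. S is the midpoint of VN ⇒ S = (1/2, 0)
4. W lies on line RY with RW:WY = 5:3 ⇒ W = (5/8, -1/4)
5. C is the centroid of triangle RWU ⇒ C = (7/8, 1/4)
line SC meets WU at Z = (-1/16, -3/8)
C = S + t·(Z−S) with t = -2/3, so SC:CZ = -2/3:5/3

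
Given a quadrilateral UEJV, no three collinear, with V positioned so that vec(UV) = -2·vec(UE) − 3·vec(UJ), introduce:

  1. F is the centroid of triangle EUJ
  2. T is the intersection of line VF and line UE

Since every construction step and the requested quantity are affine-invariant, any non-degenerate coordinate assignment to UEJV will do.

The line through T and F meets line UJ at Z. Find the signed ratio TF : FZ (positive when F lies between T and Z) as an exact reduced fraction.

TF:FZ = -7/10

Choose coordinates U = (0, 0), E = (1, 0), J = (0, 1), V = (-2, -3).
1. F is the centroid of triangle EUJ ⇒ F = (1/3, 1/3)
2. T is the intersection of line VF and line UE ⇒ T = (1/10, 0)
line TF meets UJ at Z = (0, -1/7)
F = T + t·(Z−T) with t = -7/3, so TF:FZ = -7/3:10/3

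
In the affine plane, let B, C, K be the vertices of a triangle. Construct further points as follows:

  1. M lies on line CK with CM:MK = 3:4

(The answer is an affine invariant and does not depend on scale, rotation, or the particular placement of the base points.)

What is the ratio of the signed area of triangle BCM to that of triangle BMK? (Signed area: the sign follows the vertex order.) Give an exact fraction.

Work in coordinates with B = (0, 0), C = (1, 0), K = (0, 1).
1. M lies on line CK with CM:MK = 3:4 ⇒ M = (4/7, 3/7)
2·[BCM] = 3/7, 2·[BMK] = 4/7
[BCM]:[BMK] = 3/7:4/7 = 3/4

[BCM]:[BMK] = 3/4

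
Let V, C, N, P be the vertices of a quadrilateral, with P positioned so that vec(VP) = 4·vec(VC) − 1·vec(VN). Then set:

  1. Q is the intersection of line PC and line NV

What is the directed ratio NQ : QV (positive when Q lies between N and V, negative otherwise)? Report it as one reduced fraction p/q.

NQ:QV = 2

Choose coordinates V = (0, 0), C = (1, 0), N = (0, 1), P = (4, -1).
1. Q is the intersection of line PC and line NV ⇒ Q = (0, 1/3)
Q = N + t·(V−N) with t = 2/3, so NQ:QV = t:(1−t) = 2/3:1/3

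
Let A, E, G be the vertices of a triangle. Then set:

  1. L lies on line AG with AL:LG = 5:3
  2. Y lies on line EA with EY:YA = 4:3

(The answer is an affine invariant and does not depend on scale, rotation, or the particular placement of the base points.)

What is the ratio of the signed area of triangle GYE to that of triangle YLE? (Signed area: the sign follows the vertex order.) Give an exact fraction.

Set A = (0, 0), E = (1, 0), G = (0, 1); any affine frame gives the same invariant.
1. L lies on line AG with AL:LG = 5:3 ⇒ L = (0, 5/8)
2. Y lies on line EA with EY:YA = 4:3 ⇒ Y = (3/7, 0)
2·[GYE] = 4/7, 2·[YLE] = -5/14
[GYE]:[YLE] = 4/7:-5/14 = -8/5

[GYE]:[YLE] = -8/5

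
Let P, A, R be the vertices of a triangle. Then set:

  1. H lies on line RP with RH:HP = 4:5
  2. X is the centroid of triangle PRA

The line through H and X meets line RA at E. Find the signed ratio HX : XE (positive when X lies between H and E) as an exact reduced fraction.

HX:XE = 1/3

Set P = (0, 0), A = (1, 0), R = (0, 1); any affine frame gives the same invariant.
1. H lies on line RP with RH:HP = 4:5 ⇒ H = (0, 5/9)
2. X is the centroid of triangle PRA ⇒ X = (1/3, 1/3)
line HX meets RA at E = (4/3, -1/3)
X = H + t·(E−H) with t = 1/4, so HX:XE = 1/4:3/4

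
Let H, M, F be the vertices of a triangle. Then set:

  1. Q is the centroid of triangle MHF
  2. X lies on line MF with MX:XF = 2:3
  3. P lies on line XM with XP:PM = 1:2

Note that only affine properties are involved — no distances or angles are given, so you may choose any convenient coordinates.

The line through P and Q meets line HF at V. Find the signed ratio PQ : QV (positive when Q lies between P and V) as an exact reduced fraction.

PQ:QV = 6/5

Choose coordinates H = (0, 0), M = (1, 0), F = (0, 1).
1. Q is the centroid of triangle MHF ⇒ Q = (1/3, 1/3)
2. X lies on line MF with MX:XF = 2:3 ⇒ X = (3/5, 2/5)
3. P lies on line XM with XP:PM = 1:2 ⇒ P = (11/15, 4/15)
line PQ meets HF at V = (0, 7/18)
Q = P + t·(V−P) with t = 6/11, so PQ:QV = 6/11:5/11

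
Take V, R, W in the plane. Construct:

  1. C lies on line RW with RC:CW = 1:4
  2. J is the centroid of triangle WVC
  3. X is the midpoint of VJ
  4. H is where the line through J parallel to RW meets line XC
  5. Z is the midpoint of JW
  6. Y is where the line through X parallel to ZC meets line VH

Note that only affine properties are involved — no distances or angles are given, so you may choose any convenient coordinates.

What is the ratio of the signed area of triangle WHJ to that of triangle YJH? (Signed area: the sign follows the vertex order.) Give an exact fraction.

Work in coordinates with V = (0, 0), R = (1, 0), W = (0, 1).
1. C lies on line RW with RC:CW = 1:4 ⇒ C = (4/5, 1/5)
2. J is the centroid of triangle WVC ⇒ J = (4/15, 2/5)
3. X is the midpoint of VJ ⇒ X = (2/15, 1/5)
4. H is where the line through J parallel to RW meets line XC ⇒ H = (7/15, 1/5)
5. Z is the midpoint of JW ⇒ Z = (2/15, 7/10)
6. Y is where the line through X parallel to ZC meets line VH ⇒ Y = (14/55, 6/55)
2·[WHJ] = -1/15, 2·[YJH] = -2/33
[WHJ]:[YJH] = -1/15:-2/33 = 11/10

[WHJ]:[YJH] = 11/10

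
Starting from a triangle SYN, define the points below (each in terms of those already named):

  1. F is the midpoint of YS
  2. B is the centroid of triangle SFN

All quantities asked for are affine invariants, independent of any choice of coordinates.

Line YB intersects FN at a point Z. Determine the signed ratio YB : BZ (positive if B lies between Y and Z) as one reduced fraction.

YB:BZ = -4

Assign S = (0, 0), Y = (1, 0), N = (0, 1) — the answer is frame-independent, so this choice is without loss of generality.
1. F is the midpoint of YS ⇒ F = (1/2, 0)
2. B is the centroid of triangle SFN ⇒ B = (1/6, 1/3)
line YB meets FN at Z = (3/8, 1/4)
B = Y + t·(Z−Y) with t = 4/3, so YB:BZ = 4/3:-1/3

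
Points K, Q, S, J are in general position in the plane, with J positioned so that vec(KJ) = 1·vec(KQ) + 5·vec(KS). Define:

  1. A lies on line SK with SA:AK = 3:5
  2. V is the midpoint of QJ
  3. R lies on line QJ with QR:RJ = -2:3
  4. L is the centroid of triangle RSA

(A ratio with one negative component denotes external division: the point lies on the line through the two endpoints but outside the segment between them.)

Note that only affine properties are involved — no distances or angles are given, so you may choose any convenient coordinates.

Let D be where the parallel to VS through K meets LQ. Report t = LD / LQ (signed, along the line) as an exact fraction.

Set K = (0, 0), Q = (1, 0), S = (0, 1), J = (1, 5); any affine frame gives the same invariant.
1. A lies on line SK with SA:AK = 3:5 ⇒ A = (0, 5/8)
2. V is the midpoint of QJ ⇒ V = (1, 5/2)
3. R lies on line QJ with QR:RJ = -2:3 ⇒ R = (1, -10)
4. L is the centroid of triangle RSA ⇒ L = (1/3, -67/24)
through K parallel to VS: direction (-1, -3/2); meets LQ at D = (67/43, 201/86)
D = L + t·(Q−L) with t = 79/43

t = 79/43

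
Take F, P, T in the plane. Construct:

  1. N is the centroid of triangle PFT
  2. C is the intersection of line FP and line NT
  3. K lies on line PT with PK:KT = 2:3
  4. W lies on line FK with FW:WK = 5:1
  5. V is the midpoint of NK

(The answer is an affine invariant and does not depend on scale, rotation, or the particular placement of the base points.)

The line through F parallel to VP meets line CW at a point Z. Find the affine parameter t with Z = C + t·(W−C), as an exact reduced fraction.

Assign F = (0, 0), P = (1, 0), T = (0, 1) — the answer is frame-independent, so this choice is without loss of generality.
1. N is the centroid of triangle PFT ⇒ N = (1/3, 1/3)
2. C is the intersection of line FP and line NT ⇒ C = (1/2, 0)
3. K lies on line PT with PK:KT = 2:3 ⇒ K = (3/5, 2/5)
4. W lies on line FK with FW:WK = 5:1 ⇒ W = (1/2, 1/3)
5. V is the midpoint of NK ⇒ V = (7/15, 11/30)
through F parallel to VP: direction (8/15, -11/30); meets CW at Z = (1/2, -11/32)
Z = C + t·(W−C) with t = -33/32

t = -33/32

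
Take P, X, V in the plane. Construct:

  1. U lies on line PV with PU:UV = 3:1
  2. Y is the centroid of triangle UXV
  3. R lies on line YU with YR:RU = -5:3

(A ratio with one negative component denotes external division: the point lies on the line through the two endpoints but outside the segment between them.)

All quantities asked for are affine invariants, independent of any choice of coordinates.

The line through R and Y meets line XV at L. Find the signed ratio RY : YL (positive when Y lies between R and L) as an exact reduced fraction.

RY:YL = 5

Work in coordinates with P = (0, 0), X = (1, 0), V = (0, 1).
1. U lies on line PV with PU:UV = 3:1 ⇒ U = (0, 3/4)
2. Y is the centroid of triangle UXV ⇒ Y = (1/3, 7/12)
3. R lies on line YU with YR:RU = -5:3 ⇒ R = (-1/2, 1)
line RY meets XV at L = (1/2, 1/2)
Y = R + t·(L−R) with t = 5/6, so RY:YL = 5/6:1/6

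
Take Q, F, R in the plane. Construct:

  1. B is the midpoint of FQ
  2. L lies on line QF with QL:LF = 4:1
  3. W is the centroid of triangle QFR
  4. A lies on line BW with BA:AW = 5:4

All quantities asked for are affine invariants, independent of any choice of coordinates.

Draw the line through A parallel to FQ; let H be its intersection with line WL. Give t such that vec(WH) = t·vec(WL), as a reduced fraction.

t = 4/9

Assign Q = (0, 0), F = (1, 0), R = (0, 1) — the answer is frame-independent, so this choice is without loss of generality.
1. B is the midpoint of FQ ⇒ B = (1/2, 0)
2. L lies on line QF with QL:LF = 4:1 ⇒ L = (4/5, 0)
3. W is the centroid of triangle QFR ⇒ W = (1/3, 1/3)
4. A lies on line BW with BA:AW = 5:4 ⇒ A = (11/27, 5/27)
through A parallel to FQ: direction (-1, 0); meets WL at H = (73/135, 5/27)
H = W + t·(L−W) with t = 4/9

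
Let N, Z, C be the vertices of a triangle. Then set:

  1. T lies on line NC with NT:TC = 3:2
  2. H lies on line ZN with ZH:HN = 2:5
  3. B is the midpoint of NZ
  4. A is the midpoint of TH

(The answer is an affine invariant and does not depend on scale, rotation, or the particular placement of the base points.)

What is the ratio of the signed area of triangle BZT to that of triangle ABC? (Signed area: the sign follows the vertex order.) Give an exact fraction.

[BZT]:[ABC] = -42

Work in coordinates with N = (0, 0), Z = (1, 0), C = (0, 1).
1. T lies on line NC with NT:TC = 3:2 ⇒ T = (0, 3/5)
2. H lies on line ZN with ZH:HN = 2:5 ⇒ H = (5/7, 0)
3. B is the midpoint of NZ ⇒ B = (1/2, 0)
4. A is the midpoint of TH ⇒ A = (5/14, 3/10)
2·[BZT] = 3/10, 2·[ABC] = -1/140
[BZT]:[ABC] = 3/10:-1/140 = -42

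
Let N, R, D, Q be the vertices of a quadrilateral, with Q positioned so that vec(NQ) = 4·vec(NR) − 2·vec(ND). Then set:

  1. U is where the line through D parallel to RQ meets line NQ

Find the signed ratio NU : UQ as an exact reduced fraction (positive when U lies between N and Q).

NU:UQ = -3

Set N = (0, 0), R = (1, 0), D = (0, 1), Q = (4, -2); any affine frame gives the same invariant.
1. U is where the line through D parallel to RQ meets line NQ ⇒ U = (6, -3)
U = N + t·(Q−N) with t = 3/2, so NU:UQ = t:(1−t) = 3/2:-1/2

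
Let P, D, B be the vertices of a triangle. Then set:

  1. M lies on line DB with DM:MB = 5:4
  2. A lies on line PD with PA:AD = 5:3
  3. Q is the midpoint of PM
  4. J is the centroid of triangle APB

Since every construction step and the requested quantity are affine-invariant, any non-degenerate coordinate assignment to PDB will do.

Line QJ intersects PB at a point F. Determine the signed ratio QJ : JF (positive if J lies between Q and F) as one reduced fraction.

Set P = (0, 0), D = (1, 0), B = (0, 1); any affine frame gives the same invariant.
1. M lies on line DB with DM:MB = 5:4 ⇒ M = (4/9, 5/9)
2. A lies on line PD with PA:AD = 5:3 ⇒ A = (5/8, 0)
3. Q is the midpoint of PM ⇒ Q = (2/9, 5/18)
4. J is the centroid of triangle APB ⇒ J = (5/24, 1/3)
line QJ meets PB at F = (0, 7/6)
J = Q + t·(F−Q) with t = 1/16, so QJ:JF = 1/16:15/16

QJ:JF = 1/15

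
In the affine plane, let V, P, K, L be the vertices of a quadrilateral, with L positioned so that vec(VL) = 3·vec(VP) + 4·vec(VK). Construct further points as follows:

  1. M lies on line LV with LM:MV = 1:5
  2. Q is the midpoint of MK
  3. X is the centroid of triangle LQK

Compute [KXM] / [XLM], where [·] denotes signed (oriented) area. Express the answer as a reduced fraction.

Set V = (0, 0), P = (1, 0), K = (0, 1), L = (3, 4); any affine frame gives the same invariant.
1. M lies on line LV with LM:MV = 1:5 ⇒ M = (5/2, 10/3)
2. Q is the midpoint of MK ⇒ Q = (5/4, 13/6)
3. X is the centroid of triangle LQK ⇒ X = (17/12, 43/18)
2·[KXM] = -1/6, 2·[XLM] = -1/4
[KXM]:[XLM] = -1/6:-1/4 = 2/3

[KXM]:[XLM] = 2/3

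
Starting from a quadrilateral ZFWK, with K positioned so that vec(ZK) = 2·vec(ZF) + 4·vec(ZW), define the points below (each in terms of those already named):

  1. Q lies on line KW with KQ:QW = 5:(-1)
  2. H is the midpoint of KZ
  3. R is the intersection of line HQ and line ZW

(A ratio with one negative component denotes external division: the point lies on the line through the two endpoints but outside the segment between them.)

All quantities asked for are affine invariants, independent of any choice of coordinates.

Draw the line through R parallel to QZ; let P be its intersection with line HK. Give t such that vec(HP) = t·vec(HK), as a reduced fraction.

Set Z = (0, 0), F = (1, 0), W = (0, 1), K = (2, 4); any affine frame gives the same invariant.
1. Q lies on line KW with KQ:QW = 5:(-1) ⇒ Q = (-1/2, 1/4)
2. H is the midpoint of KZ ⇒ H = (1, 2)
3. R is the intersection of line HQ and line ZW ⇒ R = (0, 5/6)
through R parallel to QZ: direction (1/2, -1/4); meets HK at P = (1/3, 2/3)
P = H + t·(K−H) with t = -2/3

t = -2/3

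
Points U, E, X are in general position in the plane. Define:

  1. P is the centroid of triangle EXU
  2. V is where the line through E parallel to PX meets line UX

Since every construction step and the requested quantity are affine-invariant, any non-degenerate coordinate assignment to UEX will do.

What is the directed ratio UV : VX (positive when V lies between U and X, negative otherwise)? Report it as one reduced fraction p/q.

UV:VX = -2

Assign U = (0, 0), E = (1, 0), X = (0, 1) — the answer is frame-independent, so this choice is without loss of generality.
1. P is the centroid of triangle EXU ⇒ P = (1/3, 1/3)
2. V is where the line through E parallel to PX meets line UX ⇒ V = (0, 2)
V = U + t·(X−U) with t = 2, so UV:VX = t:(1−t) = 2:-1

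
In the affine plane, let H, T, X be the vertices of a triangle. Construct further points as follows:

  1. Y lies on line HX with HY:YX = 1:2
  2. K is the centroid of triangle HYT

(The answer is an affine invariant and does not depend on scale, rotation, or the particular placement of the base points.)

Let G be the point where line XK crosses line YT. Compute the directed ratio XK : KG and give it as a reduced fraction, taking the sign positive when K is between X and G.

XK:KG = -7

Choose coordinates H = (0, 0), T = (1, 0), X = (0, 1).
1. Y lies on line HX with HY:YX = 1:2 ⇒ Y = (0, 1/3)
2. K is the centroid of triangle HYT ⇒ K = (1/3, 1/9)
line XK meets YT at G = (2/7, 5/21)
K = X + t·(G−X) with t = 7/6, so XK:KG = 7/6:-1/6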